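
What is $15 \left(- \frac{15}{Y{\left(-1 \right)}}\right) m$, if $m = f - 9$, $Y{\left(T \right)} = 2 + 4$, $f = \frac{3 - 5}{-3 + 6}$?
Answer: $\frac{725}{2} \approx 362.5$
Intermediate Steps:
$f = - \frac{2}{3} \approx -0.66667$
$Y{\left(T \right)} = 6$
$m = - \frac{29}{3}$ ($m = - \frac{2}{3} - 9 = - \frac{29}{3} \approx -9.6667$)
$15 \left(- \frac{15}{Y{\left(-1 \right)}}\right) m = 15 \left(- \frac{15}{6}\right) \left(- \frac{29}{3}\right) = 15 \left(\left(-15\right) \frac{1}{6}\right) \left(- \frac{29}{3}\right) = 15 \left(- \frac{5}{2}\right) \left(- \frac{29}{3}\right) = \left(- \frac{75}{2}\right) \left(- \frac{29}{3}\right) = \frac{725}{2}$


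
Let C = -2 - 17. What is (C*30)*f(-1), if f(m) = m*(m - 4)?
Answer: -2850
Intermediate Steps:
C = -19
f(m) = m*(-4 + m)
(C*30)*f(-1) = (-19*30)*(-(-4 - 1)) = -(-570)*(-5) = -570*5 = -2850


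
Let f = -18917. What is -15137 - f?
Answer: 3780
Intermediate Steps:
-15137 - f = -15137 - 1*(-18917) = -15137 + 18917 = 3780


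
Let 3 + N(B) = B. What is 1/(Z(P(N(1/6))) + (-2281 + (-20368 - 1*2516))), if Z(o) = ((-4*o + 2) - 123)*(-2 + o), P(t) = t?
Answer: -18/443429 ≈ -4.0593e-5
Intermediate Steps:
N(B) = -3 + B
Z(o) = (-121 - 4*o)*(-2 + o) (Z(o) = ((2 - 4*o) - 123)*(-2 + o) = (-121 - 4*o)*(-2 + o))
1/(Z(P(N(1/6))) + (-2281 + (-20368 - 1*2516))) = 1/((242 - 113*(-3 + 1/6) - 4*(-3 + 1/6)²) + (-2281 + (-20368 - 1*2516))) = 1/((242 - 113*(-3 + ⅙) - 4*(-3 + ⅙)²) + (-2281 + (-20368 - 2516))) = 1/((242 - 113*(-17/6) - 4*(-17/6)²) + (-2281 - 22884)) = 1/((242 + 1921/6 - 4*289/36) - 25165) = 1/((242 + 1921/6 - 289/9) - 25165) = 1/(9541/18 - 25165) = 1/(-443429/18) = -18/443429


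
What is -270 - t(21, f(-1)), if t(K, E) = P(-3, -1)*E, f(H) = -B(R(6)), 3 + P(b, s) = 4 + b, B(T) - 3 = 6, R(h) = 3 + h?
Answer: -288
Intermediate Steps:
B(T) = 9 (B(T) = 3 + 6 = 9)
P(b, s) = 1 + b (P(b, s) = -3 + (4 + b) = 1 + b)
f(H) = -9 (f(H) = -1*9 = -9)
t(K, E) = -2*E (t(K, E) = (1 - 3)*E = -2*E)
-270 - t(21, f(-1)) = -270 - (-2)*(-9) = -270 - 1*18 = -270 - 18 = -288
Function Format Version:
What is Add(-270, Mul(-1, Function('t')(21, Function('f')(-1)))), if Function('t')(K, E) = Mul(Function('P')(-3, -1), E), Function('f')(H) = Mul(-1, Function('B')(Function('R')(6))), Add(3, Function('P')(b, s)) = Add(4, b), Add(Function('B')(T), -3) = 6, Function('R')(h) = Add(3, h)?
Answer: -288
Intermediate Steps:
Function('B')(T) = 9 (Function('B')(T) = Add(3, 6) = 9)
Function('P')(b, s) = Add(1, b) (Function('P')(b, s) = Add(-3, Add(4, b)) = Add(1, b))
Function('f')(H) = -9 (Function('f')(H) = Mul(-1, 9) = -9)
Function('t')(K, E) = Mul(-2, E) (Function('t')(K, E) = Mul(Add(1, -3), E) = Mul(-2, E))
Add(-270, Mul(-1, Function('t')(21, Function('f')(-1)))) = Add(-270, Mul(-1, Mul(-2, -9))) = Add(-270, Mul(-1, 18)) = Add(-270, -18) = -288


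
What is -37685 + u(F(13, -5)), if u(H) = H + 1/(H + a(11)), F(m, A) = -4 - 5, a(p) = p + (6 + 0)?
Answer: -301551/8 ≈ -37694.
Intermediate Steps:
a(p) = 6 + p (a(p) = p + 6 = 6 + p)
F(m, A) = -9
u(H) = H + 1/(17 + H) (u(H) = H + 1/(H + (6 + 11)) = H + 1/(H + 17) = H + 1/(17 + H))
-37685 + u(F(13, -5)) = -37685 + (1 + (-9)² + 17*(-9))/(17 - 9) = -37685 + (1 + 81 - 153)/8 = -37685 + (⅛)*(-71) = -37685 - 71/8 = -301551/8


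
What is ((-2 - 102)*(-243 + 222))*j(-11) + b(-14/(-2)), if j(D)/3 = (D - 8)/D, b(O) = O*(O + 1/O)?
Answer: 125038/11 ≈ 11367.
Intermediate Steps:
j(D) = 3*(-8 + D)/D (j(D) = 3*((D - 8)/D) = 3*((-8 + D)/D) = 3*(-8 + D)/D)
((-2 - 102)*(-243 + 222))*j(-11) + b(-14/(-2)) = ((-2 - 102)*(-243 + 222))*(3 - 24/(-11)) + (1 + (-14/(-2))²) = (-104*(-21))*(3 - 24*(-1/11)) + (1 + (-14*(-½))²) = 2184*(3 + 24/11) + (1 + 7²) = 2184*(57/11) + (1 + 49) = 124488/11 + 50 = 125038/11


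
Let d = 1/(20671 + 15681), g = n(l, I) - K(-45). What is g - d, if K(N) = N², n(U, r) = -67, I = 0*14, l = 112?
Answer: -76048385/36352 ≈ -2092.0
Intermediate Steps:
I = 0
g = -2092 (g = -67 - 1*(-45)² = -67 - 1*2025 = -67 - 2025 = -2092)
d = 1/36352 ≈ 2.7509e-5
g - d = -2092 - 1*1/36352 = -2092 - 1/36352 = -76048385/36352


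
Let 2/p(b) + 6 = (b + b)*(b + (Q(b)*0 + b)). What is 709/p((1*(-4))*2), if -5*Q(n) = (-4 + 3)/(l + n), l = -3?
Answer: 88625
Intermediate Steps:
Q(n) = 1/(5*(-3 + n)) (Q(n) = -(-4 + 3)/(5*(-3 + n)) = -(-1)/(5*(-3 + n)) = 1/(5*(-3 + n)))
p(b) = 2/(-6 + 4*b²) (p(b) = 2/(-6 + (b + b)*(b + ((1/(5*(-3 + b)))*0 + b))) = 2/(-6 + (2*b)*(b + (0 + b))) = 2/(-6 + (2*b)*(b + b)) = 2/(-6 + (2*b)*(2*b)) = 2/(-6 + 4*b²))
709/p((1*(-4))*2) = 709/(1/(-3 + 2*((1*(-4))*2)²)) = 709/(1/(-3 + 2*(-4*2)²)) = 709/(1/(-3 + 2*(-8)²)) = 709/(1/(-3 + 2*64)) = 709/(1/(-3 + 128)) = 709/(1/125) = 709*125 = 88625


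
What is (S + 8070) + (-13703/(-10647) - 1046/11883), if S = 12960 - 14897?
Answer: 258696145340/42172767 ≈ 6134.2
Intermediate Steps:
S = -1937
(S + 8070) + (-13703/(-10647) - 1046/11883) = (-1937 + 8070) + (-13703/(-10647) - 1046/11883) = 6133 + (-13703*(-1/10647) - 1046*1/11883) = 6133 + (13703/10647 - 1046/11883) = 6133 + 50565329/42172767 = 258696145340/42172767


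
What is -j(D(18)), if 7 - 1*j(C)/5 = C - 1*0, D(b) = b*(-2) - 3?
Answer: -230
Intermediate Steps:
D(b) = -3 - 2*b (D(b) = -2*b - 3 = -3 - 2*b)
j(C) = 35 - 5*C (j(C) = 35 - 5*(C - 1*0) = 35 - 5*(C + 0) = 35 - 5*C)
-j(D(18)) = -(35 - 5*(-3 - 2*18)) = -(35 - 5*(-3 - 36)) = -(35 - 5*(-39)) = -(35 + 195) = -1*230 = -230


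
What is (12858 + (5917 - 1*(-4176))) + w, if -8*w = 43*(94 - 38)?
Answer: 22650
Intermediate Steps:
w = -301 (w = -43*(94 - 38)/8 = -43*56/8 = -⅛*2408 = -301)
(12858 + (5917 - 1*(-4176))) + w = (12858 + (5917 - 1*(-4176))) - 301 = (12858 + (5917 + 4176)) - 301 = (12858 + 10093) - 301 = 22951 - 301 = 22650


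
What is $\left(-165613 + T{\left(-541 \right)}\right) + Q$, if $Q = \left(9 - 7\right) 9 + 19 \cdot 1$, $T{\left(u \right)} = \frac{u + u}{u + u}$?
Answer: $-165575$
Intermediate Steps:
$T{\left(u \right)} = 1$ ($T{\left(u \right)} = \frac{2 u}{2 u} = 2 u \frac{1}{2 u} = 1$)
$Q = 37$ ($Q = 2 \cdot 9 + 19 = 18 + 19 = 37$)
$\left(-165613 + T{\left(-541 \right)}\right) + Q = \left(-165613 + 1\right) + 37 = -165612 + 37 = -165575$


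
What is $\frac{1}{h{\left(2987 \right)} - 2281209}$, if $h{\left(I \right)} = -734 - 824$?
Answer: $- \frac{1}{2282767} \approx -4.3806 \cdot 10^{-7}$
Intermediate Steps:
$h{\left(I \right)} = -1558$ ($h{\left(I \right)} = -734 - 824 = -1558$)
$\frac{1}{h{\left(2987 \right)} - 2281209} = \frac{1}{-1558 - 2281209} = \frac{1}{-2282767} = - \frac{1}{2282767}$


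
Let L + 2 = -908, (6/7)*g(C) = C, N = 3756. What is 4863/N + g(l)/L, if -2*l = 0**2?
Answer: 1621/1252 ≈ 1.2947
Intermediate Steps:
l = 0 (l = -1/2*0**2 = -1/2*0 = 0)
g(C) = 7*C/6
L = -910 (L = -2 - 908 = -910)
4863/N + g(l)/L = 4863/3756 + ((7/6)*0)/(-910) = 4863*(1/3756) + 0*(-1/910) = 1621/1252 + 0 = 1621/1252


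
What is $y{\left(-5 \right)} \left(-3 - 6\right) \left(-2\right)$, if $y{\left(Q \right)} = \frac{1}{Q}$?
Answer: $- \frac{18}{5} \approx -3.6$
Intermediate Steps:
$y{\left(-5 \right)} \left(-3 - 6\right) \left(-2\right) = \frac{\left(-3 - 6\right) \left(-2\right)}{-5} = - \frac{\left(-9\right) \left(-2\right)}{5} = \left(- \frac{1}{5}\right) 18 = - \frac{18}{5}$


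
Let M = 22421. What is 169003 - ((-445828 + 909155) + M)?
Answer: -316745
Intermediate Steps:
169003 - ((-445828 + 909155) + M) = 169003 - ((-445828 + 909155) + 22421) = 169003 - (463327 + 22421) = 169003 - 1*485748 = 169003 - 485748 = -316745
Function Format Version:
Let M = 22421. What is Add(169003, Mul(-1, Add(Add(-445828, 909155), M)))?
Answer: -316745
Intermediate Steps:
Add(169003, Mul(-1, Add(Add(-445828, 909155), M))) = Add(169003, Mul(-1, Add(Add(-445828, 909155), 22421))) = Add(169003, Mul(-1, Add(463327, 22421))) = Add(169003, Mul(-1, 485748)) = Add(169003, -485748) = -316745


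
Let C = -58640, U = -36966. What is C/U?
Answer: 29320/18483 ≈ 1.5863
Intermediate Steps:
C/U = -58640/(-36966) = -58640*(-1/36966) = 29320/18483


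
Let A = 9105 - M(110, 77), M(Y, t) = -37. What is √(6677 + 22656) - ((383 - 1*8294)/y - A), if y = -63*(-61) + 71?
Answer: 35789699/3914 + √29333 ≈ 9315.3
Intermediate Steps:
y = 3914 (y = 3843 + 71 = 3914)
A = 9142 (A = 9105 - 1*(-37) = 9105 + 37 = 9142)
√(6677 + 22656) - ((383 - 1*8294)/y - A) = √(6677 + 22656) - ((383 - 1*8294)/3914 - 1*9142) = √29333 - ((383 - 8294)*(1/3914) - 9142) = √29333 - (-7911*1/3914 - 9142) = √29333 - (-7911/3914 - 9142) = √29333 - 1*(-35789699/3914) = √29333 + 35789699/3914 = 35789699/3914 + √29333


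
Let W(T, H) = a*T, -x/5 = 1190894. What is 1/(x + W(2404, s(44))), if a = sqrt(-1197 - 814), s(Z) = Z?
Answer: -2977235/17733667492138 - 601*I*sqrt(2011)/8866833746069 ≈ -1.6789e-7 - 3.0396e-9*I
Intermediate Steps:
x = -5954470 (x = -5*1190894 = -5954470)
a = I*sqrt(2011) (a = sqrt(-2011) = I*sqrt(2011) ≈ 44.844*I)
W(T, H) = I*T*sqrt(2011) (W(T, H) = (I*sqrt(2011))*T = I*T*sqrt(2011))
1/(x + W(2404, s(44))) = 1/(-5954470 + I*2404*sqrt(2011)) = 1/(-5954470 + 2404*I*sqrt(2011))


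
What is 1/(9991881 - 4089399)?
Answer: 1/5902482 ≈ 1.6942e-7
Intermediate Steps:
1/(9991881 - 4089399) = 1/5902482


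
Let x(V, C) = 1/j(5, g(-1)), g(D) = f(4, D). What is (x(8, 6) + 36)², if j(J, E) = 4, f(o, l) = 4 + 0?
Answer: 21025/16 ≈ 1314.1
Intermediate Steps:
f(o, l) = 4
g(D) = 4
x(V, C) = ¼ (x(V, C) = 1/4 = ¼)
(x(8, 6) + 36)² = (¼ + 36)² = (145/4)² = 21025/16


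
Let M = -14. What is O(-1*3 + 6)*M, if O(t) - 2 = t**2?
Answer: -154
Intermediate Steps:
O(t) = 2 + t**2
O(-1*3 + 6)*M = (2 + (-1*3 + 6)**2)*(-14) = (2 + (-3 + 6)**2)*(-14) = (2 + 3**2)*(-14) = (2 + 9)*(-14) = 11*(-14) = -154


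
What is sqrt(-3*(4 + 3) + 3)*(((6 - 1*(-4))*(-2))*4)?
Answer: -240*I*sqrt(2) ≈ -339.41*I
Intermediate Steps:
sqrt(-3*(4 + 3) + 3)*(((6 - 1*(-4))*(-2))*4) = sqrt(-3*7 + 3)*(((6 + 4)*(-2))*4) = sqrt(-21 + 3)*((10*(-2))*4) = sqrt(-18)*(-20*4) = (3*I*sqrt(2))*(-80) = -240*I*sqrt(2)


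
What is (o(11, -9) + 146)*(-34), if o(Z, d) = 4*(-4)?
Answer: -4420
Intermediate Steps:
o(Z, d) = -16
(o(11, -9) + 146)*(-34) = (-16 + 146)*(-34) = 130*(-34) = -4420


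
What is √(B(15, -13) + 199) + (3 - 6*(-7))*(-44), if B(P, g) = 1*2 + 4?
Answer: -1980 + √205 ≈ -1965.7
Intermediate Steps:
B(P, g) = 6 (B(P, g) = 2 + 4 = 6)
√(B(15, -13) + 199) + (3 - 6*(-7))*(-44) = √(6 + 199) + (3 - 6*(-7))*(-44) = √205 + (3 + 42)*(-44) = √205 + 45*(-44) = √205 - 1980 = -1980 + √205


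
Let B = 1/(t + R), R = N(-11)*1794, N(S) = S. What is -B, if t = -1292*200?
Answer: 1/278134 ≈ 3.5954e-6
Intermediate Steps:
t = -258400
R = -19734 (R = -11*1794 = -19734)
B = -1/278134 (B = 1/(-258400 - 19734) = 1/(-278134) = -1/278134 ≈ -3.5954e-6)
-B = -1*(-1/278134) = 1/278134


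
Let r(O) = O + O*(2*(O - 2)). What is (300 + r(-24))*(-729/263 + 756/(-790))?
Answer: -590350356/103885 ≈ -5682.7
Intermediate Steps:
r(O) = O + O*(-4 + 2*O) (r(O) = O + O*(2*(-2 + O)) = O + O*(-4 + 2*O))
(300 + r(-24))*(-729/263 + 756/(-790)) = (300 - 24*(-3 + 2*(-24)))*(-729/263 + 756/(-790)) = (300 - 24*(-3 - 48))*(-729*1/263 + 756*(-1/790)) = (300 - 24*(-51))*(-729/263 - 378/395) = (300 + 1224)*(-387369/103885) = 1524*(-387369/103885) = -590350356/103885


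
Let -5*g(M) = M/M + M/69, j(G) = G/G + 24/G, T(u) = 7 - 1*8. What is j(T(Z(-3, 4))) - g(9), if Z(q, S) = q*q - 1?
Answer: -2619/115 ≈ -22.774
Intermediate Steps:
Z(q, S) = -1 + q² (Z(q, S) = q² - 1 = -1 + q²)
T(u) = -1 (T(u) = 7 - 8 = -1)
j(G) = 1 + 24/G
g(M) = -⅕ - M/345 (g(M) = -(M/M + M/69)/5 = -(1 + M*(1/69))/5 = -(1 + M/69)/5 = -⅕ - M/345)
j(T(Z(-3, 4))) - g(9) = (24 - 1)/(-1) - (-⅕ - 1/345*9) = -1*23 - (-⅕ - 3/115) = -23 - 1*(-26/115) = -23 + 26/115 = -2619/115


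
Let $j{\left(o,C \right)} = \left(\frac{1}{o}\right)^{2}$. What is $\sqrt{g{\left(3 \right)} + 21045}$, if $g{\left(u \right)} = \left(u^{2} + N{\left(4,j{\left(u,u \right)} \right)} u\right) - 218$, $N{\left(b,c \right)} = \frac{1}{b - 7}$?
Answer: $3 \sqrt{2315} \approx 144.34$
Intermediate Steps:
$j{\left(o,C \right)} = \frac{1}{o^{2}}$
$N{\left(b,c \right)} = \frac{1}{-7 + b}$
$g{\left(u \right)} = -218 + u^{2} - \frac{u}{3}$ ($g{\left(u \right)} = \left(u^{2} + \frac{u}{-7 + 4}\right) - 218 = \left(u^{2} + \frac{u}{-3}\right) - 218 = \left(u^{2} - \frac{u}{3}\right) - 218 = -218 + u^{2} - \frac{u}{3}$)
$\sqrt{g{\left(3 \right)} + 21045} = \sqrt{\left(-218 + 3^{2} - 1\right) + 21045} = \sqrt{\left(-218 + 9 - 1\right) + 21045} = \sqrt{-210 + 21045} = \sqrt{20835} = 3 \sqrt{2315}$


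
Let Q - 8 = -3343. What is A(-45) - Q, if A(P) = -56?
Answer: 3279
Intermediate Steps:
Q = -3335 (Q = 8 - 3343 = -3335)
A(-45) - Q = -56 - 1*(-3335) = -56 + 3335 = 3279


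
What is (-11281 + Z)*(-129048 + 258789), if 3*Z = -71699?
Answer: -4564374874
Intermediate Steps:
Z = -71699/3 (Z = (1/3)*(-71699) = -71699/3 ≈ -23900.)
(-11281 + Z)*(-129048 + 258789) = (-11281 - 71699/3)*(-129048 + 258789) = -105542/3*129741 = -4564374874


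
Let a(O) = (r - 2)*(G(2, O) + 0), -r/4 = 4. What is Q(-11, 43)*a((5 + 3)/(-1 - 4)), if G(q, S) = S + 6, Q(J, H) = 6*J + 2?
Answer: 25344/5 ≈ 5068.8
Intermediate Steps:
r = -16 (r = -4*4 = -16)
Q(J, H) = 2 + 6*J
G(q, S) = 6 + S
a(O) = -108 - 18*O (a(O) = (-16 - 2)*((6 + O) + 0) = -18*(6 + O) = -108 - 18*O)
Q(-11, 43)*a((5 + 3)/(-1 - 4)) = (2 + 6*(-11))*(-108 - 18*(5 + 3)/(-1 - 4)) = (2 - 66)*(-108 - 144/(-5)) = -64*(-108 - 144*(-1)/5) = -64*(-108 - 18*(-8/5)) = -64*(-108 + 144/5) = -64*(-396/5) = 25344/5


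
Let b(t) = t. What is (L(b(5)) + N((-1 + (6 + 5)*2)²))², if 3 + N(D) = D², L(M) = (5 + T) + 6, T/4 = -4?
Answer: 37819747729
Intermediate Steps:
T = -16 (T = 4*(-4) = -16)
L(M) = -5 (L(M) = (5 - 16) + 6 = -11 + 6 = -5)
N(D) = -3 + D²
(L(b(5)) + N((-1 + (6 + 5)*2)²))² = (-5 + (-3 + ((-1 + (6 + 5)*2)²)²))² = (-5 + (-3 + ((-1 + 11*2)²)²))² = (-5 + (-3 + ((-1 + 22)²)²))² = (-5 + (-3 + (21²)²))² = (-5 + (-3 + 441²))² = (-5 + (-3 + 194481))² = (-5 + 194478)² = 194473² = 37819747729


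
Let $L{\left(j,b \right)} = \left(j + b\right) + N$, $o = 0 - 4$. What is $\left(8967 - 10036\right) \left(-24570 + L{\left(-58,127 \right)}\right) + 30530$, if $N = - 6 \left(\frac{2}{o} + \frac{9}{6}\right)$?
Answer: $26228513$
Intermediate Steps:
$o = -4$
$N = -6$ ($N = - 6 \left(\frac{2}{-4} + \frac{9}{6}\right) = - 6 \left(2 \left(- \frac{1}{4}\right) + 9 \cdot \frac{1}{6}\right) = - 6 \left(- \frac{1}{2} + \frac{3}{2}\right) = \left(-6\right) 1 = -6$)
$L{\left(j,b \right)} = -6 + b + j$ ($L{\left(j,b \right)} = \left(j + b\right) - 6 = \left(b + j\right) - 6 = -6 + b + j$)
$\left(8967 - 10036\right) \left(-24570 + L{\left(-58,127 \right)}\right) + 30530 = \left(8967 - 10036\right) \left(-24570 - -63\right) + 30530 = - 1069 \left(-24570 + 63\right) + 30530 = \left(-1069\right) \left(-24507\right) + 30530 = 26197983 + 30530 = 26228513$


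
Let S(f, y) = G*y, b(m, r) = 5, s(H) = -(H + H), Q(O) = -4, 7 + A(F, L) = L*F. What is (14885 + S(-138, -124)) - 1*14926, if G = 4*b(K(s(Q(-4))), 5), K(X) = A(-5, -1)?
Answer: -2521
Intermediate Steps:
A(F, L) = -7 + F*L (A(F, L) = -7 + L*F = -7 + F*L)
s(H) = -2*H
K(X) = -2 (K(X) = -7 - 5*(-1) = -7 + 5 = -2)
G = 20 (G = 4*5 = 20)
S(f, y) = 20*y
(14885 + S(-138, -124)) - 1*14926 = (14885 + 20*(-124)) - 1*14926 = (14885 - 2480) - 14926 = 12405 - 14926 = -2521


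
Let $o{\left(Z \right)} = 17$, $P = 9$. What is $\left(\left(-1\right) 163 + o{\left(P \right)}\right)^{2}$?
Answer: $21316$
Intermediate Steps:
$\left(\left(-1\right) 163 + o{\left(P \right)}\right)^{2} = \left(\left(-1\right) 163 + 17\right)^{2} = \left(-163 + 17\right)^{2} = \left(-146\right)^{2} = 21316$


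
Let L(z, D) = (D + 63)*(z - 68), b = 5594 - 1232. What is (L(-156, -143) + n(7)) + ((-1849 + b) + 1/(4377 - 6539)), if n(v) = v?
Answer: 44191279/2162 ≈ 20440.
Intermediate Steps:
b = 4362
L(z, D) = (-68 + z)*(63 + D) (L(z, D) = (63 + D)*(-68 + z) = (-68 + z)*(63 + D))
(L(-156, -143) + n(7)) + ((-1849 + b) + 1/(4377 - 6539)) = ((-4284 - 68*(-143) + 63*(-156) - 143*(-156)) + 7) + ((-1849 + 4362) + 1/(4377 - 6539)) = ((-4284 + 9724 - 9828 + 22308) + 7) + (2513 + 1/(-2162)) = (17920 + 7) + (2513 - 1/2162) = 17927 + 5433105/2162 = 44191279/2162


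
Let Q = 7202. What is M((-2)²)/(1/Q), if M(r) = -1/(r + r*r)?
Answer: -3601/10 ≈ -360.10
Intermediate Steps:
M(r) = -1/(r + r²)
M((-2)²)/(1/Q) = (-1/(((-2)²)*(1 + (-2)²)))/(1/7202) = (-1/(4*(1 + 4)))/(1/7202) = -1*¼/5*7202 = -1*¼*⅕*7202 = -1/20*7202 = -3601/10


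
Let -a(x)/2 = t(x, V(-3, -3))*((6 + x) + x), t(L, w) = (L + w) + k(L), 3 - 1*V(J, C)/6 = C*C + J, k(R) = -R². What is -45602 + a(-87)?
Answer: -2624066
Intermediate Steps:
V(J, C) = 18 - 6*J - 6*C² (V(J, C) = 18 - 6*(C*C + J) = 18 - 6*(C² + J) = 18 - 6*(J + C²) = 18 + (-6*J - 6*C²) = 18 - 6*J - 6*C²)
t(L, w) = L + w - L² (t(L, w) = (L + w) - L² = L + w - L²)
a(x) = -2*(6 + 2*x)*(-18 + x - x²) (a(x) = -2*(x + (18 - 6*(-3) - 6*(-3)²) - x²)*((6 + x) + x) = -2*(x + (18 + 18 - 6*9) - x²)*(6 + 2*x) = -2*(x + (18 + 18 - 54) - x²)*(6 + 2*x) = -2*(x - 18 - x²)*(6 + 2*x) = -2*(-18 + x - x²)*(6 + 2*x) = -2*(6 + 2*x)*(-18 + x - x²))
-45602 + a(-87) = -45602 + 4*(3 - 87)*(18 + (-87)² - 1*(-87)) = -45602 + 4*(-84)*(18 + 7569 + 87) = -45602 + 4*(-84)*7674 = -45602 - 2578464 = -2624066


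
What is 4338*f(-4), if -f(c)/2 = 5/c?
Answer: 10845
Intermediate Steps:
f(c) = -10/c
4338*f(-4) = 4338*(-10/(-4)) = 4338*(-10*(-1/4)) = 4338*(5/2) = 10845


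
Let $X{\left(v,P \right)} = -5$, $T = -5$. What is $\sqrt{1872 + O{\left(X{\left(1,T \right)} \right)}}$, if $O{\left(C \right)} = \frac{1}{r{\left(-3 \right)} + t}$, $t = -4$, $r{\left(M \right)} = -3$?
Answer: $\frac{\sqrt{91721}}{7} \approx 43.265$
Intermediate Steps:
$O{\left(C \right)} = - \frac{1}{7}$ ($O{\left(C \right)} = \frac{1}{-3 - 4} = \frac{1}{-7} = - \frac{1}{7}$)
$\sqrt{1872 + O{\left(X{\left(1,T \right)} \right)}} = \sqrt{1872 - \frac{1}{7}} = \sqrt{\frac{13103}{7}} = \frac{\sqrt{91721}}{7}$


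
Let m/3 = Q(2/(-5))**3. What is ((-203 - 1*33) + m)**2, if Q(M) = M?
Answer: 871666576/15625 ≈ 55787.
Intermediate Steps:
m = -24/125 (m = 3*(2/(-5))**3 = 3*(2*(-1/5))**3 = 3*(-2/5)**3 = 3*(-8/125) = -24/125 ≈ -0.19200)
((-203 - 1*33) + m)**2 = ((-203 - 1*33) - 24/125)**2 = ((-203 - 33) - 24/125)**2 = (-236 - 24/125)**2 = (-29524/125)**2 = 871666576/15625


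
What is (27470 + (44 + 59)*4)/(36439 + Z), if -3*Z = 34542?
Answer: 27882/24925 ≈ 1.1186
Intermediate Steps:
Z = -11514 (Z = -1/3*34542 = -11514)
(27470 + (44 + 59)*4)/(36439 + Z) = (27470 + (44 + 59)*4)/(36439 - 11514) = (27470 + 103*4)/24925 = (27470 + 412)*(1/24925) = 27882*(1/24925) = 27882/24925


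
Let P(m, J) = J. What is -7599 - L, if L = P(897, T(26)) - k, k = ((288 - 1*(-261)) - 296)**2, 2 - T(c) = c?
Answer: 56434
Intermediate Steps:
T(c) = 2 - c
k = 64009 (k = ((288 + 261) - 296)**2 = (549 - 296)**2 = 253**2 = 64009)
L = -64033 (L = (2 - 1*26) - 1*64009 = (2 - 26) - 64009 = -24 - 64009 = -64033)
-7599 - L = -7599 - 1*(-64033) = -7599 + 64033 = 56434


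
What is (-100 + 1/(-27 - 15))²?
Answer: 17648401/1764 ≈ 10005.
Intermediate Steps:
(-100 + 1/(-27 - 15))² = (-100 + 1/(-42))² = (-100 - 1/42)² = (-4201/42)² = 17648401/1764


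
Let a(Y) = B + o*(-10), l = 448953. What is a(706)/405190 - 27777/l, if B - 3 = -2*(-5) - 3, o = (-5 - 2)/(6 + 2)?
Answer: -2999078603/48509670952 ≈ -0.061824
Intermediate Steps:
o = -7/8 ≈ -0.87500
B = 10 (B = 3 + (-2*(-5) - 3) = 3 + (10 - 3) = 3 + 7 = 10)
a(Y) = 75/4 (a(Y) = 10 - 7/8*(-10) = 10 + 35/4 = 75/4)
a(706)/405190 - 27777/l = (75/4)/405190 - 27777/448953 = (75/4)*(1/405190) - 27777*1/448953 = 15/324152 - 9259/149651 = -2999078603/48509670952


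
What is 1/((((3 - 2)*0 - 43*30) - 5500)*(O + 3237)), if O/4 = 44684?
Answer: -1/1235596670 ≈ -8.0933e-10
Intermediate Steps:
O = 178736 (O = 4*44684 = 178736)
1/((((3 - 2)*0 - 43*30) - 5500)*(O + 3237)) = 1/((((3 - 2)*0 - 43*30) - 5500)*(178736 + 3237)) = 1/(((1*0 - 1290) - 5500)*181973) = 1/(((0 - 1290) - 5500)*181973) = 1/((-1290 - 5500)*181973) = 1/(-6790*181973) = 1/(-1235596670) = -1/1235596670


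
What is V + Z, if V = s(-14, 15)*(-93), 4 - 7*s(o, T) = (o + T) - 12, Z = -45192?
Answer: -317739/7 ≈ -45391.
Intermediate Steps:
s(o, T) = 16/7 - T/7 - o/7 (s(o, T) = 4/7 - ((o + T) - 12)/7 = 4/7 - ((T + o) - 12)/7 = 4/7 - (-12 + T + o)/7 = 4/7 + (12/7 - T/7 - o/7) = 16/7 - T/7 - o/7)
V = -1395/7 (V = (16/7 - 1/7*15 - 1/7*(-14))*(-93) = (16/7 - 15/7 + 2)*(-93) = (15/7)*(-93) = -1395/7 ≈ -199.29)
V + Z = -1395/7 - 45192 = -317739/7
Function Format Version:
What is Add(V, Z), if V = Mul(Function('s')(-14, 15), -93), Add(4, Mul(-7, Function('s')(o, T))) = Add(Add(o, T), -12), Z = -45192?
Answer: Rational(-317739, 7) ≈ -45391.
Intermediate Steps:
Function('s')(o, T) = Add(Rational(16, 7), Mul(Rational(-1, 7), T), Mul(Rational(-1, 7), o)) (Function('s')(o, T) = Add(Rational(4, 7), Mul(Rational(-1, 7), Add(Add(o, T), -12))) = Add(Rational(4, 7), Mul(Rational(-1, 7), Add(Add(T, o), -12))) = Add(Rational(4, 7), Mul(Rational(-1, 7), Add(-12, T, o))) = Add(Rational(4, 7), Add(Rational(12, 7), Mul(Rational(-1, 7), T), Mul(Rational(-1, 7), o))) = Add(Rational(16, 7), Mul(Rational(-1, 7), T), Mul(Rational(-1, 7), o)))
V = Rational(-1395, 7) (V = Mul(Add(Rational(16, 7), Mul(Rational(-1, 7), 15), Mul(Rational(-1, 7), -14)), -93) = Mul(Add(Rational(16, 7), Rational(-15, 7), 2), -93) = Mul(Rational(15, 7), -93) = Rational(-1395, 7) ≈ -199.29)
Add(V, Z) = Add(Rational(-1395, 7), -45192) = Rational(-317739, 7)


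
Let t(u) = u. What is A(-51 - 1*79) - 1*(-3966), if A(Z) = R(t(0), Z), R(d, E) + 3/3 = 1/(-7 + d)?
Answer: 27754/7 ≈ 3964.9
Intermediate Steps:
R(d, E) = -1 + 1/(-7 + d)
A(Z) = -8/7 (A(Z) = (8 - 1*0)/(-7 + 0) = (8 + 0)/(-7) = -⅐*8 = -8/7)
A(-51 - 1*79) - 1*(-3966) = -8/7 - 1*(-3966) = -8/7 + 3966 = 27754/7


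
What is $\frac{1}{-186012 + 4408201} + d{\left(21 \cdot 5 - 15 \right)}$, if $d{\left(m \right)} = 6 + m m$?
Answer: $\frac{34225064035}{4222189} \approx 8106.0$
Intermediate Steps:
$d{\left(m \right)} = 6 + m^{2}$
$\frac{1}{-186012 + 4408201} + d{\left(21 \cdot 5 - 15 \right)} = \frac{1}{-186012 + 4408201} + \left(6 + \left(21 \cdot 5 - 15\right)^{2}\right) = \frac{1}{4222189} + \left(6 + \left(105 - 15\right)^{2}\right) = \frac{1}{4222189} + \left(6 + 90^{2}\right) = \frac{1}{4222189} + \left(6 + 8100\right) = \frac{1}{4222189} + 8106 = \frac{34225064035}{4222189}$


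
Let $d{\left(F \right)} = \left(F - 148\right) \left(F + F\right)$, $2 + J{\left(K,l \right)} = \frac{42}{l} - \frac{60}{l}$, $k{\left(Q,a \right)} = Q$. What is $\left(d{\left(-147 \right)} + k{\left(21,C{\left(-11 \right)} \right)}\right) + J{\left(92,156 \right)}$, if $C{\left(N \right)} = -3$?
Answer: $\frac{2255471}{26} \approx 86749.0$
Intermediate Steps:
$J{\left(K,l \right)} = -2 - \frac{18}{l}$ ($J{\left(K,l \right)} = -2 + \left(\frac{42}{l} - \frac{60}{l}\right) = -2 - \frac{18}{l}$)
$d{\left(F \right)} = 2 F \left(-148 + F\right)$ ($d{\left(F \right)} = \left(-148 + F\right) 2 F = 2 F \left(-148 + F\right)$)
$\left(d{\left(-147 \right)} + k{\left(21,C{\left(-11 \right)} \right)}\right) + J{\left(92,156 \right)} = \left(2 \left(-147\right) \left(-148 - 147\right) + 21\right) - \left(2 + \frac{18}{156}\right) = \left(2 \left(-147\right) \left(-295\right) + 21\right) - \frac{55}{26} = \left(86730 + 21\right) - \frac{55}{26} = 86751 - \frac{55}{26} = \frac{2255471}{26}$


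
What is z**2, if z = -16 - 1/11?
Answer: 31329/121 ≈ 258.92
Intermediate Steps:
z = -177/11 (z = -16 - 1*1/11 = -16 - 1/11 = -177/11 ≈ -16.091)
z**2 = (-177/11)**2 = 31329/121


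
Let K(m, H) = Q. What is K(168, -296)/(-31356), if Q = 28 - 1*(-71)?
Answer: -11/3484 ≈ -0.0031573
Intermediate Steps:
Q = 99 (Q = 28 + 71 = 99)
K(m, H) = 99
K(168, -296)/(-31356) = 99/(-31356) = 99*(-1/31356) = -11/3484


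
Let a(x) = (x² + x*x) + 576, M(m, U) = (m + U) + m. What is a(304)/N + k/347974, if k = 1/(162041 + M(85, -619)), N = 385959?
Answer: 3475152489075341/7234134338763024 ≈ 0.48038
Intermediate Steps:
M(m, U) = U + 2*m (M(m, U) = (U + m) + m = U + 2*m)
a(x) = 576 + 2*x² (a(x) = (x² + x²) + 576 = 2*x² + 576 = 576 + 2*x²)
k = 1/161592 (k = 1/(162041 + (-619 + 2*85)) = 1/(162041 + (-619 + 170)) = 1/(162041 - 449) = 1/161592 ≈ 6.1884e-6)
a(304)/N + k/347974 = (576 + 2*304²)/385959 + (1/161592)/347974 = (576 + 2*92416)*(1/385959) + (1/161592)*(1/347974) = (576 + 184832)*(1/385959) + 1/56229814608 = 185408*(1/385959) + 1/56229814608 = 185408/385959 + 1/56229814608 = 3475152489075341/7234134338763024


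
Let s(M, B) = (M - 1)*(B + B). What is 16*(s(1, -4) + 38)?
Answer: 608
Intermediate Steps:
s(M, B) = 2*B*(-1 + M) (s(M, B) = (-1 + M)*(2*B) = 2*B*(-1 + M))
16*(s(1, -4) + 38) = 16*(2*(-4)*(-1 + 1) + 38) = 16*(2*(-4)*0 + 38) = 16*(0 + 38) = 16*38 = 608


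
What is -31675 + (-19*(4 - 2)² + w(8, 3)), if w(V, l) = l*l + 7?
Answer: -31735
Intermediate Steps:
w(V, l) = 7 + l² (w(V, l) = l² + 7 = 7 + l²)
-31675 + (-19*(4 - 2)² + w(8, 3)) = -31675 + (-19*(4 - 2)² + (7 + 3²)) = -31675 + (-19*2² + (7 + 9)) = -31675 + (-19*4 + 16) = -31675 + (-76 + 16) = -31675 - 60 = -31735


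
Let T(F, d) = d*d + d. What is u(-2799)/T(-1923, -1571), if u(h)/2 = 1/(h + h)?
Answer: -1/6903649530 ≈ -1.4485e-10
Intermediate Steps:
T(F, d) = d + d² (T(F, d) = d² + d = d + d²)
u(h) = 1/h (u(h) = 2/(h + h) = 2/((2*h)) = 2*(1/(2*h)) = 1/h)
u(-2799)/T(-1923, -1571) = 1/((-2799)*((-1571*(1 - 1571)))) = -1/(2799*((-1571*(-1570)))) = -1/2799/2466470 = -1/2799*1/2466470 = -1/6903649530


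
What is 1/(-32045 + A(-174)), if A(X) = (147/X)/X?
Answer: -10092/323398091 ≈ -3.1206e-5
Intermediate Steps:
A(X) = 147/X²
1/(-32045 + A(-174)) = 1/(-32045 + 147/(-174)²) = 1/(-32045 + 147*(1/30276)) = 1/(-32045 + 49/10092) = 1/(-323398091/10092) = -10092/323398091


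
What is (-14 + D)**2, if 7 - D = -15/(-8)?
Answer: 5041/64 ≈ 78.766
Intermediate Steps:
D = 41/8 (D = 7 - (-15)/(-8) = 7 - (-15)*(-1)/8 = 7 - 1*15/8 = 7 - 15/8 = 41/8 ≈ 5.1250)
(-14 + D)**2 = (-14 + 41/8)**2 = (-71/8)**2 = 5041/64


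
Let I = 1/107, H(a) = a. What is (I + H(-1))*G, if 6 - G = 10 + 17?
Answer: 2226/107 ≈ 20.804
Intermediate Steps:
G = -21 (G = 6 - (10 + 17) = 6 - 1*27 = 6 - 27 = -21)
I = 1/107 ≈ 0.0093458
(I + H(-1))*G = (1/107 - 1)*(-21) = -106/107*(-21) = 2226/107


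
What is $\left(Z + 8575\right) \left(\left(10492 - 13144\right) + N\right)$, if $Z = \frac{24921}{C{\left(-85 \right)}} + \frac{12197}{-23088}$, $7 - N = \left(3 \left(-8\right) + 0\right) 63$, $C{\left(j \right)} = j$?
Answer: $- \frac{18413349683531}{1962480} \approx -9.3827 \cdot 10^{6}$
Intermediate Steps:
$N = 1519$ ($N = 7 - \left(3 \left(-8\right) + 0\right) 63 = 7 - \left(-24 + 0\right) 63 = 7 - \left(-24\right) 63 = 7 - -1512 = 7 + 1512 = 1519$)
$Z = - \frac{576412793}{1962480}$ ($Z = \frac{24921}{-85} + \frac{12197}{-23088} = 24921 \left(- \frac{1}{85}\right) + 12197 \left(- \frac{1}{23088}\right) = - \frac{24921}{85} - \frac{12197}{23088} = - \frac{576412793}{1962480} \approx -293.72$)
$\left(Z + 8575\right) \left(\left(10492 - 13144\right) + N\right) = \left(- \frac{576412793}{1962480} + 8575\right) \left(\left(10492 - 13144\right) + 1519\right) = \frac{16251853207 \left(\left(10492 - 13144\right) + 1519\right)}{1962480} = \frac{16251853207 \left(-2652 + 1519\right)}{1962480} = \frac{16251853207}{1962480} \left(-1133\right) = - \frac{18413349683531}{1962480}$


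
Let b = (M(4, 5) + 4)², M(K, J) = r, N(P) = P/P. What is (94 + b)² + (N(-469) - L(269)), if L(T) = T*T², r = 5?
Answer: -19434483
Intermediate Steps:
L(T) = T³
N(P) = 1
M(K, J) = 5
b = 81 (b = (5 + 4)² = 9² = 81)
(94 + b)² + (N(-469) - L(269)) = (94 + 81)² + (1 - 1*269³) = 175² + (1 - 1*19465109) = 30625 + (1 - 19465109) = 30625 - 19465108 = -19434483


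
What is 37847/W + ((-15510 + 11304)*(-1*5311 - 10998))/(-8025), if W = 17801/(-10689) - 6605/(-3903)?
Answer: 66634740963713/47705950 ≈ 1.3968e+6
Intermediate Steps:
W = 17834/662209 (W = 17801*(-1/10689) - 6605*(-1/3903) = -2543/1527 + 6605/3903 = 17834/662209 ≈ 0.026931)
37847/W + ((-15510 + 11304)*(-1*5311 - 10998))/(-8025) = 37847/(17834/662209) + ((-15510 + 11304)*(-1*5311 - 10998))/(-8025) = 37847*(662209/17834) - 4206*(-5311 - 10998)*(-1/8025) = 25062624023/17834 - 4206*(-16309)*(-1/8025) = 25062624023/17834 + 68595654*(-1/8025) = 25062624023/17834 - 22865218/2675 = 66634740963713/47705950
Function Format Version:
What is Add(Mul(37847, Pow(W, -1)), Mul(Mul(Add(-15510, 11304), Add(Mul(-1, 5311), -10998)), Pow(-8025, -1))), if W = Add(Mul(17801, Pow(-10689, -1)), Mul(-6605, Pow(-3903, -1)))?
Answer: Rational(66634740963713, 47705950) ≈ 1.3968e+6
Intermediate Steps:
W = Rational(17834, 662209) (W = Add(Mul(17801, Rational(-1, 10689)), Mul(-6605, Rational(-1, 3903))) = Add(Rational(-2543, 1527), Rational(6605, 3903)) = Rational(17834, 662209) ≈ 0.026931)
Add(Mul(37847, Pow(W, -1)), Mul(Mul(Add(-15510, 11304), Add(Mul(-1, 5311), -10998)), Pow(-8025, -1))) = Add(Mul(37847, Pow(Rational(17834, 662209), -1)), Mul(Mul(Add(-15510, 11304), Add(Mul(-1, 5311), -10998)), Pow(-8025, -1))) = Add(Mul(37847, Rational(662209, 17834)), Mul(Mul(-4206, Add(-5311, -10998)), Rational(-1, 8025))) = Add(Rational(25062624023, 17834), Mul(Mul(-4206, -16309), Rational(-1, 8025))) = Add(Rational(25062624023, 17834), Mul(68595654, Rational(-1, 8025))) = Add(Rational(25062624023, 17834), Rational(-22865218, 2675)) = Rational(66634740963713, 47705950)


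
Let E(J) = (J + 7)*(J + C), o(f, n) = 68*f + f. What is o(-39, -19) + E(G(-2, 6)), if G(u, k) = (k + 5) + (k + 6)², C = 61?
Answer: 32301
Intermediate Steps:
o(f, n) = 69*f
G(u, k) = 5 + k + (6 + k)² (G(u, k) = (5 + k) + (6 + k)² = 5 + k + (6 + k)²)
E(J) = (7 + J)*(61 + J) (E(J) = (J + 7)*(J + 61) = (7 + J)*(61 + J))
o(-39, -19) + E(G(-2, 6)) = 69*(-39) + (427 + (5 + 6 + (6 + 6)²)² + 68*(5 + 6 + (6 + 6)²)) = -2691 + (427 + (5 + 6 + 12²)² + 68*(5 + 6 + 12²)) = -2691 + (427 + (5 + 6 + 144)² + 68*(5 + 6 + 144)) = -2691 + (427 + 155² + 68*155) = -2691 + (427 + 24025 + 10540) = -2691 + 34992 = 32301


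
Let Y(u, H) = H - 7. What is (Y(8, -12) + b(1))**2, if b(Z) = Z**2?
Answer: 324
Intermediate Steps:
Y(u, H) = -7 + H
(Y(8, -12) + b(1))**2 = ((-7 - 12) + 1**2)**2 = (-19 + 1)**2 = (-18)**2 = 324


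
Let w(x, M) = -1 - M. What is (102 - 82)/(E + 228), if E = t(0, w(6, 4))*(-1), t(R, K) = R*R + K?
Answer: 20/233 ≈ 0.085837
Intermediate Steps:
t(R, K) = K + R² (t(R, K) = R² + K = K + R²)
E = 5 (E = ((-1 - 1*4) + 0²)*(-1) = ((-1 - 4) + 0)*(-1) = (-5 + 0)*(-1) = -5*(-1) = 5)
(102 - 82)/(E + 228) = (102 - 82)/(5 + 228) = 20/233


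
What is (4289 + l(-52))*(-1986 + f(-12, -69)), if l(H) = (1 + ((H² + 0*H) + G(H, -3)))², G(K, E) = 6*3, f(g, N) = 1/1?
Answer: -14726750730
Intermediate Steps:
f(g, N) = 1
G(K, E) = 18
l(H) = (19 + H²)² (l(H) = (1 + ((H² + 0*H) + 18))² = (1 + ((H² + 0) + 18))² = (1 + (H² + 18))² = (1 + (18 + H²))² = (19 + H²)²)
(4289 + l(-52))*(-1986 + f(-12, -69)) = (4289 + (19 + (-52)²)²)*(-1986 + 1) = (4289 + (19 + 2704)²)*(-1985) = (4289 + 2723²)*(-1985) = (4289 + 7414729)*(-1985) = 7419018*(-1985) = -14726750730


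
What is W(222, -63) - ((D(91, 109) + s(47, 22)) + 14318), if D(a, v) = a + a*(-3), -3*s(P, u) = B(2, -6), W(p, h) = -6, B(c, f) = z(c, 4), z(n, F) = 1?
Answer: -42425/3 ≈ -14142.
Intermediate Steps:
B(c, f) = 1
s(P, u) = -1/3 (s(P, u) = -1/3*1 = -1/3)
D(a, v) = -2*a (D(a, v) = a - 3*a = -2*a)
W(222, -63) - ((D(91, 109) + s(47, 22)) + 14318) = -6 - ((-2*91 - 1/3) + 14318) = -6 - ((-182 - 1/3) + 14318) = -6 - (-547/3 + 14318) = -6 - 1*42407/3 = -6 - 42407/3 = -42425/3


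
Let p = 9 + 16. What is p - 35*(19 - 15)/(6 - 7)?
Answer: 165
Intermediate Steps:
p = 25
p - 35*(19 - 15)/(6 - 7) = 25 - 35*(19 - 15)/(6 - 7) = 25 - 140/(-1) = 25 - 140*(-1) = 25 - 35*(-4) = 25 + 140 = 165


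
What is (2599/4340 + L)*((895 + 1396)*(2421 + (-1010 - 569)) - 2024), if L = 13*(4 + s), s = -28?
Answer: -1302150592019/2170 ≈ -6.0007e+8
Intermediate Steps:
L = -312 (L = 13*(4 - 28) = 13*(-24) = -312)
(2599/4340 + L)*((895 + 1396)*(2421 + (-1010 - 569)) - 2024) = (2599/4340 - 312)*((895 + 1396)*(2421 + (-1010 - 569)) - 2024) = (2599*(1/4340) - 312)*(2291*(2421 - 1579) - 2024) = (2599/4340 - 312)*(2291*842 - 2024) = -1351481*(1929022 - 2024)/4340 = -1351481/4340*1926998 = -1302150592019/2170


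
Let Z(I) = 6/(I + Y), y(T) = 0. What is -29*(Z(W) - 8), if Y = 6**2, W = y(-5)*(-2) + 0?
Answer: 1363/6 ≈ 227.17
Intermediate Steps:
W = 0 (W = 0*(-2) + 0 = 0 + 0 = 0)
Y = 36
Z(I) = 6/(36 + I) (Z(I) = 6/(I + 36) = 6/(36 + I))
-29*(Z(W) - 8) = -29*(6/(36 + 0) - 8) = -29*(6/36 - 8) = -29*(6*(1/36) - 8) = -29*(1/6 - 8) = -29*(-47/6) = 1363/6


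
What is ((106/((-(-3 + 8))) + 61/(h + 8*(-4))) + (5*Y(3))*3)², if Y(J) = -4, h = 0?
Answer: 176810209/25600 ≈ 6906.6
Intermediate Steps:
((106/((-(-3 + 8))) + 61/(h + 8*(-4))) + (5*Y(3))*3)² = ((106/((-(-3 + 8))) + 61/(0 + 8*(-4))) + (5*(-4))*3)² = ((106/((-1*5)) + 61/(0 - 32)) - 20*3)² = ((106/(-5) + 61/(-32)) - 60)² = ((106*(-⅕) + 61*(-1/32)) - 60)² = ((-106/5 - 61/32) - 60)² = (-3697/160 - 60)² = (-13297/160)² = 176810209/25600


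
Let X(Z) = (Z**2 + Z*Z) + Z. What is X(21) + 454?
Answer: 1357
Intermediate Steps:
X(Z) = Z + 2*Z**2 (X(Z) = (Z**2 + Z**2) + Z = 2*Z**2 + Z = Z + 2*Z**2)
X(21) + 454 = 21*(1 + 2*21) + 454 = 21*(1 + 42) + 454 = 21*43 + 454 = 903 + 454 = 1357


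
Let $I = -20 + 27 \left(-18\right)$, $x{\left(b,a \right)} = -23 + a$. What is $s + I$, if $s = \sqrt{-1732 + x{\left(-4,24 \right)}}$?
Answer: $-506 + i \sqrt{1731} \approx -506.0 + 41.605 i$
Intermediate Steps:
$s = i \sqrt{1731}$ ($s = \sqrt{-1732 + \left(-23 + 24\right)} = \sqrt{-1732 + 1} = \sqrt{-1731} = i \sqrt{1731} \approx 41.605 i$)
$I = -506$ ($I = -20 - 486 = -506$)
$s + I = i \sqrt{1731} - 506 = -506 + i \sqrt{1731}$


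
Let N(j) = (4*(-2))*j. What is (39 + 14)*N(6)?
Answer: -2544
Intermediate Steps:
N(j) = -8*j
(39 + 14)*N(6) = (39 + 14)*(-8*6) = 53*(-48) = -2544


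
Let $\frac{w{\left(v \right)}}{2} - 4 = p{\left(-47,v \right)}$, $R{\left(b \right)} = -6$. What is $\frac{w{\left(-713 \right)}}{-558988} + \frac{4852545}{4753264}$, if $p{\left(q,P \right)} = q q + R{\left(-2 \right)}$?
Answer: $\frac{672883379291}{664254384208} \approx 1.013$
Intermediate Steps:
$p{\left(q,P \right)} = -6 + q^{2}$ ($p{\left(q,P \right)} = q q - 6 = q^{2} - 6 = -6 + q^{2}$)
$w{\left(v \right)} = 4414$ ($w{\left(v \right)} = 8 + 2 \left(-6 + \left(-47\right)^{2}\right) = 8 + 2 \left(-6 + 2209\right) = 8 + 2 \cdot 2203 = 8 + 4406 = 4414$)
$\frac{w{\left(-713 \right)}}{-558988} + \frac{4852545}{4753264} = \frac{4414}{-558988} + \frac{4852545}{4753264} = 4414 \left(- \frac{1}{558988}\right) + 4852545 \cdot \frac{1}{4753264} = - \frac{2207}{279494} + \frac{4852545}{4753264} = \frac{672883379291}{664254384208}$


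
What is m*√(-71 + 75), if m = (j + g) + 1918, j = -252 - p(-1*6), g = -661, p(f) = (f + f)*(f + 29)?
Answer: 2562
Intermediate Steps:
p(f) = 2*f*(29 + f) (p(f) = (2*f)*(29 + f) = 2*f*(29 + f))
j = 24 (j = -252 - 2*(-1*6)*(29 - 1*6) = -252 - 2*(-6)*(29 - 6) = -252 - 2*(-6)*23 = -252 - 1*(-276) = -252 + 276 = 24)
m = 1281 (m = (24 - 661) + 1918 = -637 + 1918 = 1281)
m*√(-71 + 75) = 1281*√(-71 + 75) = 1281*√4 = 1281*2 = 2562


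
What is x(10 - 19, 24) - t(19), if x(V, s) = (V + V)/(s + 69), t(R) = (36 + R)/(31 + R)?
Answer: -401/310 ≈ -1.2935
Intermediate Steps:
t(R) = (36 + R)/(31 + R)
x(V, s) = 2*V/(69 + s) (x(V, s) = (2*V)/(69 + s) = 2*V/(69 + s))
x(10 - 19, 24) - t(19) = 2*(10 - 19)/(69 + 24) - (36 + 19)/(31 + 19) = 2*(-9)/93 - 55/50 = 2*(-9)*(1/93) - 55/50 = -6/31 - 1*11/10 = -6/31 - 11/10 = -401/310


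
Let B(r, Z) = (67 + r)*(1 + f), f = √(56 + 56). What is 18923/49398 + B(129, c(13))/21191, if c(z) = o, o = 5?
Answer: 410679301/1046793018 + 784*√7/21191 ≈ 0.49021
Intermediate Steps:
f = 4*√7 (f = √112 = 4*√7 ≈ 10.583)
c(z) = 5
B(r, Z) = (1 + 4*√7)*(67 + r) (B(r, Z) = (67 + r)*(1 + 4*√7) = (1 + 4*√7)*(67 + r))
18923/49398 + B(129, c(13))/21191 = 18923/49398 + (67 + 129 + 268*√7 + 4*129*√7)/21191 = 18923*(1/49398) + (67 + 129 + 268*√7 + 516*√7)*(1/21191) = 18923/49398 + (196 + 784*√7)*(1/21191) = 18923/49398 + (196/21191 + 784*√7/21191) = 410679301/1046793018 + 784*√7/21191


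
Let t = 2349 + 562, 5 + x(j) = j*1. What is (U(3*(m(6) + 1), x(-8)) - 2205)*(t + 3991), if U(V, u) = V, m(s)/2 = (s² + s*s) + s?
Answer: -11968068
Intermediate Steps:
m(s) = 2*s + 4*s² (m(s) = 2*((s² + s*s) + s) = 2*((s² + s²) + s) = 2*(2*s² + s) = 2*(s + 2*s²) = 2*s + 4*s²)
x(j) = -5 + j (x(j) = -5 + j*1 = -5 + j)
t = 2911
(U(3*(m(6) + 1), x(-8)) - 2205)*(t + 3991) = (3*(2*6*(1 + 2*6) + 1) - 2205)*(2911 + 3991) = (3*(2*6*(1 + 12) + 1) - 2205)*6902 = (3*(2*6*13 + 1) - 2205)*6902 = (3*(156 + 1) - 2205)*6902 = (3*157 - 2205)*6902 = (471 - 2205)*6902 = -1734*6902 = -11968068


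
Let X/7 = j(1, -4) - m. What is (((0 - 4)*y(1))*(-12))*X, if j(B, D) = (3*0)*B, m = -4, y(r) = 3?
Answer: 4032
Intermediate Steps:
j(B, D) = 0 (j(B, D) = 0*B = 0)
X = 28 (X = 7*(0 - 1*(-4)) = 7*(0 + 4) = 7*4 = 28)
(((0 - 4)*y(1))*(-12))*X = (((0 - 4)*3)*(-12))*28 = (-4*3*(-12))*28 = -12*(-12)*28 = 144*28 = 4032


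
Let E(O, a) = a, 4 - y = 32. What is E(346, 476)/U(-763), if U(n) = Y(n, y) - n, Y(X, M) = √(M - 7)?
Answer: 12971/20793 - 17*I*√35/20793 ≈ 0.62382 - 0.0048369*I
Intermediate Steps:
y = -28 (y = 4 - 1*32 = 4 - 32 = -28)
Y(X, M) = √(-7 + M)
U(n) = -n + I*√35 (U(n) = √(-7 - 28) - n = √(-35) - n = I*√35 - n = -n + I*√35)
E(346, 476)/U(-763) = 476/(-1*(-763) + I*√35) = 476/(763 + I*√35)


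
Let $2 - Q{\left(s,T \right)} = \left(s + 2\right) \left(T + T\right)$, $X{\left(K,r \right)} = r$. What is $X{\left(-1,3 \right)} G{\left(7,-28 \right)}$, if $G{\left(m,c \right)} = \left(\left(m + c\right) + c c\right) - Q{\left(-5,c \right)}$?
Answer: $2787$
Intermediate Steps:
$Q{\left(s,T \right)} = 2 - 2 T \left(2 + s\right)$ ($Q{\left(s,T \right)} = 2 - \left(s + 2\right) \left(T + T\right) = 2 - \left(2 + s\right) 2 T = 2 - 2 T \left(2 + s\right)$)
$G{\left(m,c \right)} = -2 + m + c^{2} - 5 c$ ($G{\left(m,c \right)} = \left(\left(m + c\right) + c c\right) - \left(2 - 4 c - 2 c \left(-5\right)\right) = \left(\left(c + m\right) + c^{2}\right) - \left(2 - 4 c + 10 c\right) = \left(c + m + c^{2}\right) - \left(2 + 6 c\right) = -2 + m + c^{2} - 5 c$)
$X{\left(-1,3 \right)} G{\left(7,-28 \right)} = 3 \left(-2 + 7 + \left(-28\right)^{2} - -140\right) = 3 \left(-2 + 7 + 784 + 140\right) = 3 \cdot 929 = 2787$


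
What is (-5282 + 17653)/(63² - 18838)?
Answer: -12371/14869 ≈ -0.83200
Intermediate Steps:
(-5282 + 17653)/(63² - 18838) = 12371/(3969 - 18838) = 12371/(-14869) = 12371*(-1/14869) = -12371/14869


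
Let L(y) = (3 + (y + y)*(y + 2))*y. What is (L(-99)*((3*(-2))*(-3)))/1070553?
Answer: -1037286/32441 ≈ -31.975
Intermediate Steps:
L(y) = y*(3 + 2*y*(2 + y)) (L(y) = (3 + (2*y)*(2 + y))*y = (3 + 2*y*(2 + y))*y = y*(3 + 2*y*(2 + y)))
(L(-99)*((3*(-2))*(-3)))/1070553 = ((-99*(3 + 2*(-99)**2 + 4*(-99)))*((3*(-2))*(-3)))/1070553 = ((-99*(3 + 2*9801 - 396))*(-6*(-3)))*(1/1070553) = (-99*(3 + 19602 - 396)*18)*(1/1070553) = (-99*19209*18)*(1/1070553) = -1901691*18*(1/1070553) = -34230438*1/1070553 = -1037286/32441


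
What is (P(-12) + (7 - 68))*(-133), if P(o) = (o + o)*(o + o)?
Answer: -68495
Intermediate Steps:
P(o) = 4*o**2 (P(o) = (2*o)*(2*o) = 4*o**2)
(P(-12) + (7 - 68))*(-133) = (4*(-12)**2 + (7 - 68))*(-133) = (4*144 - 61)*(-133) = (576 - 61)*(-133) = 515*(-133) = -68495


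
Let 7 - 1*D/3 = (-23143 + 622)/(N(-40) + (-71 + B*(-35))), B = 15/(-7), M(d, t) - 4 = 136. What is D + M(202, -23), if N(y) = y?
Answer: -6863/4 ≈ -1715.8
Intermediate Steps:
M(d, t) = 140 (M(d, t) = 4 + 136 = 140)
B = -15/7 (B = 15*(-1/7) = -15/7 ≈ -2.1429)
D = -7423/4 (D = 21 - 3*(-23143 + 622)/(-40 + (-71 - 15/7*(-35))) = 21 - (-67563)/(-40 + (-71 + 75)) = 21 - (-67563)/(-40 + 4) = 21 - (-67563)/(-36) = 21 - (-67563)*(-1)/36 = 21 - 3*7507/12 = 21 - 7507/4 = -7423/4 ≈ -1855.8)
D + M(202, -23) = -7423/4 + 140 = -6863/4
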